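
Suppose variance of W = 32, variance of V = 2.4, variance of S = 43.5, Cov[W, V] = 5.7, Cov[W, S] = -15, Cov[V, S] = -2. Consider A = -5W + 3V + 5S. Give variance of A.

variance of A = 2428.1

variance of A = a²·variance of W + b²·variance of V + c²·variance of S + 2ab·Cov[W, V] + 2ac·Cov[W, S] + 2bc·Cov[V, S], with a = -5, b = 3, c = 5.
= 800 + 21.6 + 1087.5 + (-171) + 750 + (-60)
= 2428.1.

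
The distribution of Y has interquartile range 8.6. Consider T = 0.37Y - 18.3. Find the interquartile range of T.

IQR(T) = 3.182

Under T = aY + b, IQR(T) = |a|·IQR(Y) = |0.37|·8.6 = 3.182 (shifts cancel; spread scales by |a|).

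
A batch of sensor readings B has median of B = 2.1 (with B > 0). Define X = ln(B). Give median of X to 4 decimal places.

median of X = 0.7419

ln(B) is monotone on this domain, so median of X = ln(2.1) ≈ 0.7419.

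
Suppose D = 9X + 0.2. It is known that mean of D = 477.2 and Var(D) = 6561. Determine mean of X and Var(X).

mean of X = 53, Var(X) = 81

From D = 9X + 0.2: mean of D = a·mean of X + b, so mean of X = (mean of D − b)/a = (477.2 − 0.2)/9 = 53.
Var(D) = a²·Var(X), so Var(X) = 6561/9² = 81.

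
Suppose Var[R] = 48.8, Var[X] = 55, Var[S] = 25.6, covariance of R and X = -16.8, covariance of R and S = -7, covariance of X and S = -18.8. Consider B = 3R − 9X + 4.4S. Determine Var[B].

Var[B] = a²·Var[R] + b²·Var[X] + c²·Var[S] + 2ab·covariance of R and X + 2ac·covariance of R and S + 2bc·covariance of X and S, with a = 3, b = -9, c = 4.4.
= 439.2 + 4455 + 495.616 + 907.2 + (-184.8) + 1488.96
= 7601.176.

Var[B] = 7601.176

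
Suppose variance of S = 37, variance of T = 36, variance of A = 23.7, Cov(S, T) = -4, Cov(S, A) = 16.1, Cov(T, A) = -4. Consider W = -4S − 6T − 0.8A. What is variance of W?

variance of W = 1775.808

variance of W = a²·variance of S + b²·variance of T + c²·variance of A + 2ab·Cov(S, T) + 2ac·Cov(S, A) + 2bc·Cov(T, A), with a = -4, b = -6, c = -0.8.
= 592 + 1296 + 15.168 + (-192) + 103.04 + (-38.4)
= 1775.808.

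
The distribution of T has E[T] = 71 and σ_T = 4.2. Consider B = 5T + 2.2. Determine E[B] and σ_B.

E[B] = 357.2, σ_B = 21

B = 5T + 2.2 is linear with a = 5, b = 2.2.
E[B] = a·E[T] + b = 5·71 + 2.2 = 357.2.
σ_B = |a|·σ_T = |5|·4.2 = 21.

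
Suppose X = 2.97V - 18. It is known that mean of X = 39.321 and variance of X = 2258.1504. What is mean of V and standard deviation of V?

mean of V = 19.3, standard deviation of V = 16

From X = 2.97V - 18: mean of X = a·mean of V + b, so mean of V = (mean of X − b)/a = (39.321 − (-18))/2.97 = 19.3.
standard deviation of X = √2258.1504 = 47.52.
standard deviation of X = |a|·standard deviation of V, so standard deviation of V = 47.52/|2.97| = 16.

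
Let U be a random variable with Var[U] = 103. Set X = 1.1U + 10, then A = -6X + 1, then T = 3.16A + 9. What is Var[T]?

Var[T] = 44802.191808

Var[X] = 1.1²·103 = 124.63.
Var[A] = (-6)²·124.63 = 4486.68.
Var[T] = 3.16²·4486.68 = 44802.191808.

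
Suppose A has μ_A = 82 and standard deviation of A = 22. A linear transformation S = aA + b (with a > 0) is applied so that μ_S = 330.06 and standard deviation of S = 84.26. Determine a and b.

standard deviation of S = a·standard deviation of A (a > 0), so a = 84.26/22 = 3.83.
μ_S = a·μ_A + b, so b = 330.06 − 3.83·82 = 16.

a = 3.83, b = 16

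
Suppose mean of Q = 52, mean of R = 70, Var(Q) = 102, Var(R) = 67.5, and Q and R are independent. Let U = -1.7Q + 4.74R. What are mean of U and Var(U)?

mean of U = (-1.7)·mean of Q + 4.74·mean of R = (-1.7)·52 + 4.74·70 = 243.4.
Var(U) = a²·Var(Q) + b²·Var(R) + 2ab·covariance of Q and R with a = -1.7, b = 4.74.
Independence gives covariance of Q and R = 0.
= (-1.7)²·102 + 4.74²·67.5 + 2·(-1.7)·4.74·0
= 294.78 + 1516.563 + 0 = 1811.343.

mean of U = 243.4, Var(U) = 1811.343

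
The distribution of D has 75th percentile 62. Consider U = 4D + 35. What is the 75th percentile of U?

Since a = 4 > 0 the transformation is increasing, so the 75th percentile of U = a·(P_{75} of D) + b = 4·62 + 35 = 283.

75th percentile of U = 283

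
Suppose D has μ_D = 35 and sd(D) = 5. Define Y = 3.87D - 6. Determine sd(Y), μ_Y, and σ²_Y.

Y = 3.87D - 6 is linear with a = 3.87, b = -6.
sd(Y) = |a|·sd(D) = |3.87|·5 = 19.35.
μ_Y = a·μ_D + b = 3.87·35 + (-6) = 129.45.
σ²_D = 5² = 25.
σ²_Y = a²·σ²_D = 3.87²·25 = 374.4225 (the additive constant -6 does not affect variance).

sd(Y) = 19.35, μ_Y = 129.45, σ²_Y = 374.4225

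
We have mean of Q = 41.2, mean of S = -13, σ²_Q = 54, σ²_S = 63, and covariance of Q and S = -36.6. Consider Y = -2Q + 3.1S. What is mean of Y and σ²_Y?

mean of Y = -122.7, σ²_Y = 1275.27

mean of Y = (-2)·mean of Q + 3.1·mean of S = (-2)·41.2 + 3.1·(-13) = -122.7.
σ²_Y = a²·σ²_Q + b²·σ²_S + 2ab·covariance of Q and S with a = -2, b = 3.1.
= (-2)²·54 + 3.1²·63 + 2·(-2)·3.1·(-36.6)
= 216 + 605.43 + 453.84 = 1275.27.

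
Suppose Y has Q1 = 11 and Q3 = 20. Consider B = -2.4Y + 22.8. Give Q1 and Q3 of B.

a = -2.4 < 0 reverses order: Q1(B) comes from Q3(Y), Q3(B) from Q1(Y).
Q1(B) = (-2.4)·20 + 22.8 = -25.2; Q3(B) = (-2.4)·11 + 22.8 = -3.6.

Q1(B) = -25.2, Q3(B) = -3.6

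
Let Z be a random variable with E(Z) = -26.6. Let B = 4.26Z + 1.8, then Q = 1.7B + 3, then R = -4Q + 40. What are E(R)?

E(R) = 786.3088

E(B) = 4.26·(-26.6) + 1.8 = -111.516.
E(Q) = 1.7·(-111.516) + 3 = -186.5772.
E(R) = (-4)·(-186.5772) + 40 = 786.3088.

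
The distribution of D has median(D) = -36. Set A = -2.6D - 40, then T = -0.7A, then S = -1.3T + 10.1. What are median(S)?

median(S) = 58.876

median(A) = (-2.6)·(-36) + (-40) = 53.6.
median(T) = (-0.7)·53.6 = -37.52.
median(S) = (-1.3)·(-37.52) + 10.1 = 58.876.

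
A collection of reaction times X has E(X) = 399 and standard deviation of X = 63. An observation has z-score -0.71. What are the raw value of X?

X = E(X) + z·standard deviation of X = 399 + (-0.71)·63 = 354.27.

X = 354.27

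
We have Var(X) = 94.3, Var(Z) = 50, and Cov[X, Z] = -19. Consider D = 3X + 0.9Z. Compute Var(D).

Var(D) = 786.6

Var(D) = a²·Var(X) + b²·Var(Z) + 2ab·Cov[X, Z] with a = 3, b = 0.9.
= 3²·94.3 + 0.9²·50 + 2·3·0.9·(-19)
= 848.7 + 40.5 + (-102.6) = 786.6.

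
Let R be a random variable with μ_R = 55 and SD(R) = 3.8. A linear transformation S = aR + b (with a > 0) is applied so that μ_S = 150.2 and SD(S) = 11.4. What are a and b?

a = 3, b = -14.8

SD(S) = a·SD(R) (a > 0), so a = 11.4/3.8 = 3.
μ_S = a·μ_R + b, so b = 150.2 − 3·55 = -14.8.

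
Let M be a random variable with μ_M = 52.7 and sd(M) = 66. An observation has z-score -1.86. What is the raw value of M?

M = -70.06

M = μ_M + z·sd(M) = 52.7 + (-1.86)·66 = -70.06.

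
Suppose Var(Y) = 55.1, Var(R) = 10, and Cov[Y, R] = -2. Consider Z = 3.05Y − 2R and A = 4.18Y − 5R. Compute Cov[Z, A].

By bilinearity, Cov[Z, A] = ac·Var(Y) + bd·Var(R) + (ad+bc)·Cov[Y, R], with a=3.05, b=-2, c=4.18, d=-5.
ac·Var(Y) = 3.05·4.18·55.1 = 702.4699
bd·Var(R) = (-2)·(-5)·10 = 100
(ad+bc)·Cov[Y, R] = (-23.61)·(-2) = 47.22
Cov[Z, A] = 702.4699 + 100 + 47.22 = 849.6899.

Cov[Z, A] = 849.6899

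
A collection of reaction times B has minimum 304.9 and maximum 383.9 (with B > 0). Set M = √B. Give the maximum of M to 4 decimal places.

max(M) = 19.5934

√B is increasing on this domain, so max(M) comes from max(B) = 383.9: max(M) = √(383.9) ≈ 19.5934.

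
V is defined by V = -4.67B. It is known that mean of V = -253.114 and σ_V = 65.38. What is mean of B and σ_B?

mean of B = 54.2, σ_B = 14

From V = -4.67B: mean of V = a·mean of B + b, so mean of B = (mean of V − b)/a = (-253.114 − 0)/(-4.67) = 54.2.
σ_V = |a|·σ_B, so σ_B = 65.38/|-4.67| = 14.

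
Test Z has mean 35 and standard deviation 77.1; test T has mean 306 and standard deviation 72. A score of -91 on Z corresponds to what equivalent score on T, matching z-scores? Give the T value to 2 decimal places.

z = (-91 − 35)/77.1 ≈ -1.6342.
T = 306 + z·72 = 306 + (-91 − 35)·72/77.1 ≈ 188.33.

T = 188.33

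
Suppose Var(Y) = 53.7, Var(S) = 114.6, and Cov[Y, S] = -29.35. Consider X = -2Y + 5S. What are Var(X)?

Var(X) = 3666.8

Var(X) = a²·Var(Y) + b²·Var(S) + 2ab·Cov[Y, S] with a = -2, b = 5.
= (-2)²·53.7 + 5²·114.6 + 2·(-2)·5·(-29.35)
= 214.8 + 2865 + 587 = 3666.8.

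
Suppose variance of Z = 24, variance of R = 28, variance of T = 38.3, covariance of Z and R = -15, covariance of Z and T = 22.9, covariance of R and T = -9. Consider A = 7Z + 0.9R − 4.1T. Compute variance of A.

variance of A = a²·variance of Z + b²·variance of R + c²·variance of T + 2ab·covariance of Z and R + 2ac·covariance of Z and T + 2bc·covariance of R and T, with a = 7, b = 0.9, c = -4.1.
= 1176 + 22.68 + 643.823 + (-189) + (-1314.46) + 66.42
= 405.463.

variance of A = 405.463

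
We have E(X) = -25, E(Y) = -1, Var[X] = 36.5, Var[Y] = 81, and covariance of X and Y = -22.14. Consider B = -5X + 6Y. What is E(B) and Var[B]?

E(B) = (-5)·E(X) + 6·E(Y) = (-5)·(-25) + 6·(-1) = 119.
Var[B] = a²·Var[X] + b²·Var[Y] + 2ab·covariance of X and Y with a = -5, b = 6.
= (-5)²·36.5 + 6²·81 + 2·(-5)·6·(-22.14)
= 912.5 + 2916 + 1328.4 = 5156.9.

E(B) = 119, Var[B] = 5156.9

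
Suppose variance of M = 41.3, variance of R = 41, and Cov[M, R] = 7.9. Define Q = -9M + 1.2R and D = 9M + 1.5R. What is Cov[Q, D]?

Cov[Q, D] = -3292.83

By bilinearity, Cov[Q, D] = ac·variance of M + bd·variance of R + (ad+bc)·Cov[M, R], with a=-9, b=1.2, c=9, d=1.5.
ac·variance of M = (-9)·9·41.3 = -3345.3
bd·variance of R = 1.2·1.5·41 = 73.8
(ad+bc)·Cov[M, R] = (-2.7)·7.9 = -21.33
Cov[Q, D] = -3345.3 + 73.8 + (-21.33) = -3292.83.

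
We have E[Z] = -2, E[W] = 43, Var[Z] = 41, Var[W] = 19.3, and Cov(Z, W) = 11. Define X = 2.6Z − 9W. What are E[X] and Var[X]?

E[X] = -392.2, Var[X] = 1325.66

E[X] = 2.6·E[Z] + (-9)·E[W] = 2.6·(-2) + (-9)·43 = -392.2.
Var[X] = a²·Var[Z] + b²·Var[W] + 2ab·Cov(Z, W) with a = 2.6, b = -9.
= 2.6²·41 + (-9)²·19.3 + 2·2.6·(-9)·11
= 277.16 + 1563.3 + (-514.8) = 1325.66.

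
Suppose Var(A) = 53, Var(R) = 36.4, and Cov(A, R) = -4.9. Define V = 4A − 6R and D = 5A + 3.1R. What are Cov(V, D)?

By bilinearity, Cov(V, D) = ac·Var(A) + bd·Var(R) + (ad+bc)·Cov(A, R), with a=4, b=-6, c=5, d=3.1.
ac·Var(A) = 4·5·53 = 1060
bd·Var(R) = (-6)·3.1·36.4 = -677.04
(ad+bc)·Cov(A, R) = (-17.6)·(-4.9) = 86.24
Cov(V, D) = 1060 + (-677.04) + 86.24 = 469.2.

Cov(V, D) = 469.2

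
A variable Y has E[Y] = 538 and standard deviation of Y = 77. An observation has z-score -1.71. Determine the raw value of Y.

Y = 406.33

Y = E[Y] + z·standard deviation of Y = 538 + (-1.71)·77 = 406.33.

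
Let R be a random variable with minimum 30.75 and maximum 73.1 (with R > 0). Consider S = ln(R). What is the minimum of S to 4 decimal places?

ln(R) is increasing on this domain, so min(S) comes from min(R) = 30.75: min(S) = ln(30.75) ≈ 3.4259.

min(S) = 3.4259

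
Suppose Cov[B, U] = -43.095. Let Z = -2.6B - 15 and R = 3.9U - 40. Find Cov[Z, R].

Cov[Z, R] = a·c·Cov[B, U] = (-2.6)·3.9·(-43.095) = 436.9833. Additive constants drop out.

Cov[Z, R] = 436.9833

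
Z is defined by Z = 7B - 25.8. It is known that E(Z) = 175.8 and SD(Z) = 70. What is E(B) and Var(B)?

From Z = 7B - 25.8: E(Z) = a·E(B) + b, so E(B) = (E(Z) − b)/a = (175.8 − (-25.8))/7 = 28.8.
Var(Z) = 70² = 4900.
Var(Z) = a²·Var(B), so Var(B) = 4900/7² = 100.

E(B) = 28.8, Var(B) = 100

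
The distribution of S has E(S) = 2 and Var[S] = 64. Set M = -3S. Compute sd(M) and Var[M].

M = -3S is linear with a = -3, b = 0.
sd(S) = √64 = 8.
sd(M) = |a|·sd(S) = |-3|·8 = 24.
Var[M] = a²·Var[S] = (-3)²·64 = 576.

sd(M) = 24, Var[M] = 576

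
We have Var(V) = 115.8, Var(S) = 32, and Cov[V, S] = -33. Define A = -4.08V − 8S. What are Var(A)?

Var(A) = a²·Var(V) + b²·Var(S) + 2ab·Cov[V, S] with a = -4.08, b = -8.
= (-4.08)²·115.8 + (-8)²·32 + 2·(-4.08)·(-8)·(-33)
= 1927.65312 + 2048 + (-2154.24) = 1821.41312.

Var(A) = 1821.41312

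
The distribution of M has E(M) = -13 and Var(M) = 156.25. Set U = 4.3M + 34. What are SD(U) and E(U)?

SD(U) = 53.75, E(U) = -21.9

U = 4.3M + 34 is linear with a = 4.3, b = 34.
SD(M) = √156.25 = 12.5.
SD(U) = |a|·SD(M) = |4.3|·12.5 = 53.75.
E(U) = a·E(M) + b = 4.3·(-13) + 34 = -21.9.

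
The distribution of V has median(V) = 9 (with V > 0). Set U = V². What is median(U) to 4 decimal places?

median(U) = 81

V² is monotone on this domain, so median(U) = square(9) = 81.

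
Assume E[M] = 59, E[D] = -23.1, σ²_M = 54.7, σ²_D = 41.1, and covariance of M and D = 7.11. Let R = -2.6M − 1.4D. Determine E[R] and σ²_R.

E[R] = (-2.6)·E[M] + (-1.4)·E[D] = (-2.6)·59 + (-1.4)·(-23.1) = -121.06.
σ²_R = a²·σ²_M + b²·σ²_D + 2ab·covariance of M and D with a = -2.6, b = -1.4.
= (-2.6)²·54.7 + (-1.4)²·41.1 + 2·(-2.6)·(-1.4)·7.11
= 369.772 + 80.556 + 51.7608 = 502.0888.

E[R] = -121.06, σ²_R = 502.0888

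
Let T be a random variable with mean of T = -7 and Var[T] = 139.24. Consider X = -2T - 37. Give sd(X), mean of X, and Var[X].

X = -2T - 37 is linear with a = -2, b = -37.
sd(T) = √139.24 = 11.8.
sd(X) = |a|·sd(T) = |-2|·11.8 = 23.6.
mean of X = a·mean of T + b = (-2)·(-7) + (-37) = -23.
Var[X] = a²·Var[T] = (-2)²·139.24 = 556.96 (the additive constant -37 does not affect variance).

sd(X) = 23.6, mean of X = -23, Var[X] = 556.96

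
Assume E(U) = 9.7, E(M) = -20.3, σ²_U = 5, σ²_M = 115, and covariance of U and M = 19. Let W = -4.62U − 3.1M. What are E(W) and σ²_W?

E(W) = (-4.62)·E(U) + (-3.1)·E(M) = (-4.62)·9.7 + (-3.1)·(-20.3) = 18.116.
σ²_W = a²·σ²_U + b²·σ²_M + 2ab·covariance of U and M with a = -4.62, b = -3.1.
= (-4.62)²·5 + (-3.1)²·115 + 2·(-4.62)·(-3.1)·19
= 106.722 + 1105.15 + 544.236 = 1756.108.

E(W) = 18.116, σ²_W = 1756.108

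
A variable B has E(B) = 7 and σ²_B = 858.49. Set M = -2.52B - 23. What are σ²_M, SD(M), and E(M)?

σ²_M = 5451.754896, SD(M) = 73.836, E(M) = -40.64

M = -2.52B - 23 is linear with a = -2.52, b = -23.
σ²_M = a²·σ²_B = (-2.52)²·858.49 = 5451.754896 (the additive constant -23 does not affect variance).
SD(B) = √858.49 = 29.3.
SD(M) = |a|·SD(B) = |-2.52|·29.3 = 73.836.
E(M) = a·E(B) + b = (-2.52)·7 + (-23) = -40.64.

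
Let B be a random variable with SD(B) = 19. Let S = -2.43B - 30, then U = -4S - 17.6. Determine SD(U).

SD(U) = 184.68

SD(S) = |-2.43|·19 = 46.17.
SD(U) = |-4|·46.17 = 184.68.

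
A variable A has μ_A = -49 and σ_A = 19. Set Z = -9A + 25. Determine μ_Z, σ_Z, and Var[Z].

μ_Z = 466, σ_Z = 171, Var[Z] = 29241

Z = -9A + 25 is linear with a = -9, b = 25.
μ_Z = a·μ_A + b = (-9)·(-49) + 25 = 466.
σ_Z = |a|·σ_A = |-9|·19 = 171.
Var[A] = 19² = 361.
Var[Z] = a²·Var[A] = (-9)²·361 = 29241 (the additive constant 25 does not affect variance).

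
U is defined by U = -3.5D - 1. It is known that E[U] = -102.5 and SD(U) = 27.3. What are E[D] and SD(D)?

E[D] = 29, SD(D) = 7.8

From U = -3.5D - 1: E[U] = a·E[D] + b, so E[D] = (E[U] − b)/a = (-102.5 − (-1))/(-3.5) = 29.
SD(U) = |a|·SD(D), so SD(D) = 27.3/|-3.5| = 7.8.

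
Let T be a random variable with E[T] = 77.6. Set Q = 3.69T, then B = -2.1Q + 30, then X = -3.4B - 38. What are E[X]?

E[Q] = 3.69·77.6 = 286.344.
E[B] = (-2.1)·286.344 + 30 = -571.3224.
E[X] = (-3.4)·(-571.3224) + (-38) = 1904.49616.

E[X] = 1904.49616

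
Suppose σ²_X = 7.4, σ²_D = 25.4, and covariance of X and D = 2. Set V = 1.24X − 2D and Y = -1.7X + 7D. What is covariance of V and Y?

By bilinearity, covariance of V and Y = ac·σ²_X + bd·σ²_D + (ad+bc)·covariance of X and D, with a=1.24, b=-2, c=-1.7, d=7.
ac·σ²_X = 1.24·(-1.7)·7.4 = -15.5992
bd·σ²_D = (-2)·7·25.4 = -355.6
(ad+bc)·covariance of X and D = (12.08)·2 = 24.16
covariance of V and Y = -15.5992 + (-355.6) + 24.16 = -347.0392.

covariance of V and Y = -347.0392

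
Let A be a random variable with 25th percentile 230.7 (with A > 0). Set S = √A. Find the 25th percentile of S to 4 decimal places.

25th percentile of S = 15.1888

√A is increasing, so P_{25}(S) = g(P_{25}(A)) ≈ 15.1888.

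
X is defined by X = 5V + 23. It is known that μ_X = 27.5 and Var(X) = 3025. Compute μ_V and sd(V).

From X = 5V + 23: μ_X = a·μ_V + b, so μ_V = (μ_X − b)/a = (27.5 − 23)/5 = 0.9.
sd(X) = √3025 = 55.
sd(X) = |a|·sd(V), so sd(V) = 55/|5| = 11.

μ_V = 0.9, sd(V) = 11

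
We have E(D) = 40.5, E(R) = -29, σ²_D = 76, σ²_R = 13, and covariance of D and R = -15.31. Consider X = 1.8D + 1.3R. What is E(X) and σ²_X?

E(X) = 1.8·E(D) + 1.3·E(R) = 1.8·40.5 + 1.3·(-29) = 35.2.
σ²_X = a²·σ²_D + b²·σ²_R + 2ab·covariance of D and R with a = 1.8, b = 1.3.
= 1.8²·76 + 1.3²·13 + 2·1.8·1.3·(-15.31)
= 246.24 + 21.97 + (-71.6508) = 196.5592.

E(X) = 35.2, σ²_X = 196.5592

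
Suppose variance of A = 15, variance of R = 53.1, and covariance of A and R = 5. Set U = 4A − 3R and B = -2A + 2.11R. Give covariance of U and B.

By bilinearity, covariance of U and B = ac·variance of A + bd·variance of R + (ad+bc)·covariance of A and R, with a=4, b=-3, c=-2, d=2.11.
ac·variance of A = 4·(-2)·15 = -120
bd·variance of R = (-3)·2.11·53.1 = -336.123
(ad+bc)·covariance of A and R = (14.44)·5 = 72.2
covariance of U and B = -120 + (-336.123) + 72.2 = -383.923.

covariance of U and B = -383.923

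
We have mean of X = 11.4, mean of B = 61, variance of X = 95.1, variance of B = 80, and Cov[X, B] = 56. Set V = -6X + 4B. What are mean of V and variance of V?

mean of V = 175.6, variance of V = 2015.6

mean of V = (-6)·mean of X + 4·mean of B = (-6)·11.4 + 4·61 = 175.6.
variance of V = a²·variance of X + b²·variance of B + 2ab·Cov[X, B] with a = -6, b = 4.
= (-6)²·95.1 + 4²·80 + 2·(-6)·4·56
= 3423.6 + 1280 + (-2688) = 2015.6.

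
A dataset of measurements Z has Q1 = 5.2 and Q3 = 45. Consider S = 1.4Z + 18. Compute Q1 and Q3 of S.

a = 1.4 > 0: Q1(S) = a·Q1(Z)+b = 25.28, Q3(S) = a·Q3(Z)+b = 81.

Q1(S) = 25.28, Q3(S) = 81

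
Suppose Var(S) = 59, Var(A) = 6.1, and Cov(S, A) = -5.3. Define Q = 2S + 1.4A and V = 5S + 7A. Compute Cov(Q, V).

By bilinearity, Cov(Q, V) = ac·Var(S) + bd·Var(A) + (ad+bc)·Cov(S, A), with a=2, b=1.4, c=5, d=7.
ac·Var(S) = 2·5·59 = 590
bd·Var(A) = 1.4·7·6.1 = 59.78
(ad+bc)·Cov(S, A) = (21)·(-5.3) = -111.3
Cov(Q, V) = 590 + 59.78 + (-111.3) = 538.48.

Cov(Q, V) = 538.48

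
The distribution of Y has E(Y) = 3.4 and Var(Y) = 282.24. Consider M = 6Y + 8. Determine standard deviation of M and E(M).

M = 6Y + 8 is linear with a = 6, b = 8.
standard deviation of Y = √282.24 = 16.8.
standard deviation of M = |a|·standard deviation of Y = |6|·16.8 = 100.8.
E(M) = a·E(Y) + b = 6·3.4 + 8 = 28.4.

standard deviation of M = 100.8, E(M) = 28.4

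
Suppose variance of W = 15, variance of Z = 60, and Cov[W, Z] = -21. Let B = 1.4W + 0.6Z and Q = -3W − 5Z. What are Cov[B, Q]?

By bilinearity, Cov[B, Q] = ac·variance of W + bd·variance of Z + (ad+bc)·Cov[W, Z], with a=1.4, b=0.6, c=-3, d=-5.
ac·variance of W = 1.4·(-3)·15 = -63
bd·variance of Z = 0.6·(-5)·60 = -180
(ad+bc)·Cov[W, Z] = (-8.8)·(-21) = 184.8
Cov[B, Q] = -63 + (-180) + 184.8 = -58.2.

Cov[B, Q] = -58.2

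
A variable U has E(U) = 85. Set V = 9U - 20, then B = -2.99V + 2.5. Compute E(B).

E(V) = 9·85 + (-20) = 745.
E(B) = (-2.99)·745 + 2.5 = -2225.05.

E(B) = -2225.05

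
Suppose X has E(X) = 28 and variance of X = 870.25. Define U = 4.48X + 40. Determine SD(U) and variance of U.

SD(U) = 132.16, variance of U = 17466.2656

U = 4.48X + 40 is linear with a = 4.48, b = 40.
SD(X) = √870.25 = 29.5.
SD(U) = |a|·SD(X) = |4.48|·29.5 = 132.16.
variance of U = a²·variance of X = 4.48²·870.25 = 17466.2656 (the additive constant 40 does not affect variance).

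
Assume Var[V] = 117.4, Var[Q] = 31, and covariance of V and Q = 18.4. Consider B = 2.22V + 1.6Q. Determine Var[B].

Var[B] = 788.66776

Var[B] = a²·Var[V] + b²·Var[Q] + 2ab·covariance of V and Q with a = 2.22, b = 1.6.
= 2.22²·117.4 + 1.6²·31 + 2·2.22·1.6·18.4
= 578.59416 + 79.36 + 130.7136 = 788.66776.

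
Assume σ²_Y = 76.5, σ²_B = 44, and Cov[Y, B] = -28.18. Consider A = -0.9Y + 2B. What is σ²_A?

σ²_A = a²·σ²_Y + b²·σ²_B + 2ab·Cov[Y, B] with a = -0.9, b = 2.
= (-0.9)²·76.5 + 2²·44 + 2·(-0.9)·2·(-28.18)
= 61.965 + 176 + 101.448 = 339.413.

σ²_A = 339.413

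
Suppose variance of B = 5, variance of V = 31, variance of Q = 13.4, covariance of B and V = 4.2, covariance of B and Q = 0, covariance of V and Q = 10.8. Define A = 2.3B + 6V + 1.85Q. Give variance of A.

variance of A = 1543.9915

variance of A = a²·variance of B + b²·variance of V + c²·variance of Q + 2ab·covariance of B and V + 2ac·covariance of B and Q + 2bc·covariance of V and Q, with a = 2.3, b = 6, c = 1.85.
= 26.45 + 1116 + 45.8615 + 115.92 + 0 + 239.76
= 1543.9915.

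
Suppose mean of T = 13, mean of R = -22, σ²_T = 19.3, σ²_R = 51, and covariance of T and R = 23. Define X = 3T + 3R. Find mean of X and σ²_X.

mean of X = -27, σ²_X = 1046.7

mean of X = 3·mean of T + 3·mean of R = 3·13 + 3·(-22) = -27.
σ²_X = a²·σ²_T + b²·σ²_R + 2ab·covariance of T and R with a = 3, b = 3.
= 3²·19.3 + 3²·51 + 2·3·3·23
= 173.7 + 459 + 414 = 1046.7.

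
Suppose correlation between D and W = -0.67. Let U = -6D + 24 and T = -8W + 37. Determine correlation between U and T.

correlation between U and T = -0.67

Linear rescalings preserve correlation up to sign; here the slopes -6 and -8 have the same sign, so correlation between U and T = correlation between D and W = -0.67.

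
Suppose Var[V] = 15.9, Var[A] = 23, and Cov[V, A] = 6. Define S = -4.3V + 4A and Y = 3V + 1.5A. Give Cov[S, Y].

By bilinearity, Cov[S, Y] = ac·Var[V] + bd·Var[A] + (ad+bc)·Cov[V, A], with a=-4.3, b=4, c=3, d=1.5.
ac·Var[V] = (-4.3)·3·15.9 = -205.11
bd·Var[A] = 4·1.5·23 = 138
(ad+bc)·Cov[V, A] = (5.55)·6 = 33.3
Cov[S, Y] = -205.11 + 138 + 33.3 = -33.81.

Cov[S, Y] = -33.81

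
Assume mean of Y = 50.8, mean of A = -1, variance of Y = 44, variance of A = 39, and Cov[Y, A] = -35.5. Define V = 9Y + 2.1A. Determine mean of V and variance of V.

mean of V = 455.1, variance of V = 2394.09

mean of V = 9·mean of Y + 2.1·mean of A = 9·50.8 + 2.1·(-1) = 455.1.
variance of V = a²·variance of Y + b²·variance of A + 2ab·Cov[Y, A] with a = 9, b = 2.1.
= 9²·44 + 2.1²·39 + 2·9·2.1·(-35.5)
= 3564 + 171.99 + (-1341.9) = 2394.09.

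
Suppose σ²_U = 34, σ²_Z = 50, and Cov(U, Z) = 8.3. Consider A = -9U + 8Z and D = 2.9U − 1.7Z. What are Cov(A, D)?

By bilinearity, Cov(A, D) = ac·σ²_U + bd·σ²_Z + (ad+bc)·Cov(U, Z), with a=-9, b=8, c=2.9, d=-1.7.
ac·σ²_U = (-9)·2.9·34 = -887.4
bd·σ²_Z = 8·(-1.7)·50 = -680
(ad+bc)·Cov(U, Z) = (38.5)·8.3 = 319.55
Cov(A, D) = -887.4 + (-680) + 319.55 = -1247.85.

Cov(A, D) = -1247.85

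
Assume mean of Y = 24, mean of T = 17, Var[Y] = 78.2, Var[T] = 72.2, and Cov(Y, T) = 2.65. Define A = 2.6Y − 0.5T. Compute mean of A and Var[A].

mean of A = 2.6·mean of Y + (-0.5)·mean of T = 2.6·24 + (-0.5)·17 = 53.9.
Var[A] = a²·Var[Y] + b²·Var[T] + 2ab·Cov(Y, T) with a = 2.6, b = -0.5.
= 2.6²·78.2 + (-0.5)²·72.2 + 2·2.6·(-0.5)·2.65
= 528.632 + 18.05 + (-6.89) = 539.792.

mean of A = 53.9, Var[A] = 539.792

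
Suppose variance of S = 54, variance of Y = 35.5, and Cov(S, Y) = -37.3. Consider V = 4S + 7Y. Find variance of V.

variance of V = a²·variance of S + b²·variance of Y + 2ab·Cov(S, Y) with a = 4, b = 7.
= 4²·54 + 7²·35.5 + 2·4·7·(-37.3)
= 864 + 1739.5 + (-2088.8) = 514.7.

variance of V = 514.7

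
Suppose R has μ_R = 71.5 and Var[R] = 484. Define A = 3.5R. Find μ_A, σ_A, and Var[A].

A = 3.5R is linear with a = 3.5, b = 0.
μ_A = a·μ_R + b = 3.5·71.5 = 250.25.
σ_R = √484 = 22.
σ_A = |a|·σ_R = |3.5|·22 = 77.
Var[A] = a²·Var[R] = 3.5²·484 = 5929.

μ_A = 250.25, σ_A = 77, Var[A] = 5929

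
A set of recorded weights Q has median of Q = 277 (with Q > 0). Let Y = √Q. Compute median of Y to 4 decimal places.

√Q is monotone on this domain, so median of Y = √(277) ≈ 16.6433.

median of Y = 16.6433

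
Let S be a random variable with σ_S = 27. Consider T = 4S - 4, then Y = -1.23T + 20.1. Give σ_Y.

σ_Y = 132.84

σ_T = |4|·27 = 108.
σ_Y = |-1.23|·108 = 132.84.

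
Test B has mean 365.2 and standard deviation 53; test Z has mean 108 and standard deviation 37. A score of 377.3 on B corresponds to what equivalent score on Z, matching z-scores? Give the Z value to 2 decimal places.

z = (377.3 − 365.2)/53 ≈ 0.2283.
Z = 108 + z·37 = 108 + (377.3 − 365.2)·37/53 ≈ 116.45.

Z = 116.45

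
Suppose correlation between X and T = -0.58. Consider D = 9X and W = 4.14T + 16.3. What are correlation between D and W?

correlation between D and W = -0.58

Linear rescalings preserve correlation up to sign; here the slopes 9 and 4.14 have the same sign, so correlation between D and W = correlation between X and T = -0.58.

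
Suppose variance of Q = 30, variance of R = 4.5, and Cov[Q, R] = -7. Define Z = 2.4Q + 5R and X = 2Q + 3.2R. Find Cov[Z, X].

Cov[Z, X] = 92.24

By bilinearity, Cov[Z, X] = ac·variance of Q + bd·variance of R + (ad+bc)·Cov[Q, R], with a=2.4, b=5, c=2, d=3.2.
ac·variance of Q = 2.4·2·30 = 144
bd·variance of R = 5·3.2·4.5 = 72
(ad+bc)·Cov[Q, R] = (17.68)·(-7) = -123.76
Cov[Z, X] = 144 + 72 + (-123.76) = 92.24.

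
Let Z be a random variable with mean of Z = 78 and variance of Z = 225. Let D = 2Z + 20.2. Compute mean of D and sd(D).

mean of D = 176.2, sd(D) = 30

D = 2Z + 20.2 is linear with a = 2, b = 20.2.
mean of D = a·mean of Z + b = 2·78 + 20.2 = 176.2.
sd(Z) = √225 = 15.
sd(D) = |a|·sd(Z) = |2|·15 = 30.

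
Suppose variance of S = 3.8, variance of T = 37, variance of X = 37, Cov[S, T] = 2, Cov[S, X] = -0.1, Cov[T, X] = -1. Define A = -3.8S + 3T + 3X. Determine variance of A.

variance of A = 659.552

variance of A = a²·variance of S + b²·variance of T + c²·variance of X + 2ab·Cov[S, T] + 2ac·Cov[S, X] + 2bc·Cov[T, X], with a = -3.8, b = 3, c = 3.
= 54.872 + 333 + 333 + (-45.6) + 2.28 + (-18)
= 659.552.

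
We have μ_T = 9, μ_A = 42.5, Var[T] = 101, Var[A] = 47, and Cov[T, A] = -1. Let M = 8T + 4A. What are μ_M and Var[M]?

μ_M = 242, Var[M] = 7152

μ_M = 8·μ_T + 4·μ_A = 8·9 + 4·42.5 = 242.
Var[M] = a²·Var[T] + b²·Var[A] + 2ab·Cov[T, A] with a = 8, b = 4.
= 8²·101 + 4²·47 + 2·8·4·(-1)
= 6464 + 752 + (-64) = 7152.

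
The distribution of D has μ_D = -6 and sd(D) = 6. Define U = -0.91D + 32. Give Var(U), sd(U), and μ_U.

Var(U) = 29.8116, sd(U) = 5.46, μ_U = 37.46

U = -0.91D + 32 is linear with a = -0.91, b = 32.
Var(D) = 6² = 36.
Var(U) = a²·Var(D) = (-0.91)²·36 = 29.8116 (the additive constant 32 does not affect variance).
sd(U) = |a|·sd(D) = |-0.91|·6 = 5.46.
μ_U = a·μ_D + b = (-0.91)·(-6) + 32 = 37.46.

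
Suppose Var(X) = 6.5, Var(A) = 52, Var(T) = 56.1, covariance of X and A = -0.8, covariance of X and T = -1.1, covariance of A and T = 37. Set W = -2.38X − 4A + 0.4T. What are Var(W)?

Var(W) = 746.257

Var(W) = a²·Var(X) + b²·Var(A) + c²·Var(T) + 2ab·covariance of X and A + 2ac·covariance of X and T + 2bc·covariance of A and T, with a = -2.38, b = -4, c = 0.4.
= 36.8186 + 832 + 8.976 + (-15.232) + 2.0944 + (-118.4)
= 746.257.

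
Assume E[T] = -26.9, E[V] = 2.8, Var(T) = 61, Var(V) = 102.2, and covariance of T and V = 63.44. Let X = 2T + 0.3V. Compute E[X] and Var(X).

E[X] = 2·E[T] + 0.3·E[V] = 2·(-26.9) + 0.3·2.8 = -52.96.
Var(X) = a²·Var(T) + b²·Var(V) + 2ab·covariance of T and V with a = 2, b = 0.3.
= 2²·61 + 0.3²·102.2 + 2·2·0.3·63.44
= 244 + 9.198 + 76.128 = 329.326.

E[X] = -52.96, Var(X) = 329.326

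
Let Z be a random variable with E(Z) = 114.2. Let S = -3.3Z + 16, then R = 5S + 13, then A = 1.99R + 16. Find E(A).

E(S) = (-3.3)·114.2 + 16 = -360.86.
E(R) = 5·(-360.86) + 13 = -1791.3.
E(A) = 1.99·(-1791.3) + 16 = -3548.687.

E(A) = -3548.687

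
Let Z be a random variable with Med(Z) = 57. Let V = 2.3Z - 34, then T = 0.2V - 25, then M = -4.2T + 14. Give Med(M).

Med(V) = 2.3·57 + (-34) = 97.1.
Med(T) = 0.2·97.1 + (-25) = -5.58.
Med(M) = (-4.2)·(-5.58) + 14 = 37.436.

Med(M) = 37.436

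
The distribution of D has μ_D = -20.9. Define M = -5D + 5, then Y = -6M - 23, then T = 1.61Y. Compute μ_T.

μ_T = -1094.8

μ_M = (-5)·(-20.9) + 5 = 109.5.
μ_Y = (-6)·109.5 + (-23) = -680.
μ_T = 1.61·(-680) = -1094.8.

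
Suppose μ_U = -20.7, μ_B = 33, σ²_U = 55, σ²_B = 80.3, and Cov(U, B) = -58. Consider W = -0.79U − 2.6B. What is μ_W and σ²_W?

μ_W = (-0.79)·μ_U + (-2.6)·μ_B = (-0.79)·(-20.7) + (-2.6)·33 = -69.447.
σ²_W = a²·σ²_U + b²·σ²_B + 2ab·Cov(U, B) with a = -0.79, b = -2.6.
= (-0.79)²·55 + (-2.6)²·80.3 + 2·(-0.79)·(-2.6)·(-58)
= 34.3255 + 542.828 + (-238.264) = 338.8895.

μ_W = -69.447, σ²_W = 338.8895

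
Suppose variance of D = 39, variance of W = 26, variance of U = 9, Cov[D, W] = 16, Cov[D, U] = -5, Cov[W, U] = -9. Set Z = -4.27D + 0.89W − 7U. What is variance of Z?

variance of Z = 864.3081

variance of Z = a²·variance of D + b²·variance of W + c²·variance of U + 2ab·Cov[D, W] + 2ac·Cov[D, U] + 2bc·Cov[W, U], with a = -4.27, b = 0.89, c = -7.
= 711.0831 + 20.5946 + 441 + (-121.6096) + (-298.9) + 112.14
= 864.3081.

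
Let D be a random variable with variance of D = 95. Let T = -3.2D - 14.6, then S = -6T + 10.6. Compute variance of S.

variance of T = (-3.2)²·95 = 972.8.
variance of S = (-6)²·972.8 = 35020.8.

variance of S = 35020.8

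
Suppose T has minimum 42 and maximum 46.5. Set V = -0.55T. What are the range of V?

Range of T = 46.5 − 42 = 4.5.
Range(V) = |a|·Range(T) = |-0.55|·4.5 = 2.475.

Range(V) = 2.475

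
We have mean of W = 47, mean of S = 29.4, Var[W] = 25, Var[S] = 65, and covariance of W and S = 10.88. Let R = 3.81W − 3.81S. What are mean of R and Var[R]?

mean of R = 3.81·mean of W + (-3.81)·mean of S = 3.81·47 + (-3.81)·29.4 = 67.056.
Var[R] = a²·Var[W] + b²·Var[S] + 2ab·covariance of W and S with a = 3.81, b = -3.81.
= 3.81²·25 + (-3.81)²·65 + 2·3.81·(-3.81)·10.88
= 362.9025 + 943.5465 + (-315.870336) = 990.578664.

mean of R = 67.056, Var[R] = 990.578664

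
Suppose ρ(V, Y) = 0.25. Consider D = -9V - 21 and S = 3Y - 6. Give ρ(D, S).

Linear rescalings preserve |correlation|; the slopes -9 and 3 have opposite signs, so the correlation flips sign: ρ(D, S) = −ρ(V, Y) = -0.25.

ρ(D, S) = -0.25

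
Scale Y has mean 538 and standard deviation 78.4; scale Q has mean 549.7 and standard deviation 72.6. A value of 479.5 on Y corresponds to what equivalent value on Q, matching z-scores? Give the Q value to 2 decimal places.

z = (479.5 − 538)/78.4 ≈ -0.7462.
Q = 549.7 + z·72.6 = 549.7 + (479.5 − 538)·72.6/78.4 ≈ 495.53.

Q = 495.53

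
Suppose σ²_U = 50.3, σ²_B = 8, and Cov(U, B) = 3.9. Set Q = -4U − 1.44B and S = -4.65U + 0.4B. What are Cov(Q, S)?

By bilinearity, Cov(Q, S) = ac·σ²_U + bd·σ²_B + (ad+bc)·Cov(U, B), with a=-4, b=-1.44, c=-4.65, d=0.4.
ac·σ²_U = (-4)·(-4.65)·50.3 = 935.58
bd·σ²_B = (-1.44)·0.4·8 = -4.608
(ad+bc)·Cov(U, B) = (5.096)·3.9 = 19.8744
Cov(Q, S) = 935.58 + (-4.608) + 19.8744 = 950.8464.

Cov(Q, S) = 950.8464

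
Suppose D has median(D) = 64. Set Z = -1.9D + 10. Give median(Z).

A linear map preserves order up to sign, so median(Z) = a·median(D) + b = (-1.9)·64 + 10 = -111.6.

median(Z) = -111.6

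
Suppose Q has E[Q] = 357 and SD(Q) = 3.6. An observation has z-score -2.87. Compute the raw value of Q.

Q = E[Q] + z·SD(Q) = 357 + (-2.87)·3.6 = 346.668.

Q = 346.668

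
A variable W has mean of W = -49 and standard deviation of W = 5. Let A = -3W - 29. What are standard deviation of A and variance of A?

standard deviation of A = 15, variance of A = 225

A = -3W - 29 is linear with a = -3, b = -29.
standard deviation of A = |a|·standard deviation of W = |-3|·5 = 15.
variance of W = 5² = 25.
variance of A = a²·variance of W = (-3)²·25 = 225 (the additive constant -29 does not affect variance).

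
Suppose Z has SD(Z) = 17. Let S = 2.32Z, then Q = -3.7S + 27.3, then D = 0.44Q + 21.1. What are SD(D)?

SD(D) = 64.20832

SD(S) = |2.32|·17 = 39.44.
SD(Q) = |-3.7|·39.44 = 145.928.
SD(D) = |0.44|·145.928 = 64.20832.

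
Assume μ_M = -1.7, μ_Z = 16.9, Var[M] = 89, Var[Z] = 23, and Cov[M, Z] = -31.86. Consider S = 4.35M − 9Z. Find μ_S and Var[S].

μ_S = 4.35·μ_M + (-9)·μ_Z = 4.35·(-1.7) + (-9)·16.9 = -159.495.
Var[S] = a²·Var[M] + b²·Var[Z] + 2ab·Cov[M, Z] with a = 4.35, b = -9.
= 4.35²·89 + (-9)²·23 + 2·4.35·(-9)·(-31.86)
= 1684.1025 + 1863 + 2494.638 = 6041.7405.

μ_S = -159.495, Var[S] = 6041.7405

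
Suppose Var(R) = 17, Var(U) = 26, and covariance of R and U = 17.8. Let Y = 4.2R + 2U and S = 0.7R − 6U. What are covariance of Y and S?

covariance of Y and S = -685.66

By bilinearity, covariance of Y and S = ac·Var(R) + bd·Var(U) + (ad+bc)·covariance of R and U, with a=4.2, b=2, c=0.7, d=-6.
ac·Var(R) = 4.2·0.7·17 = 49.98
bd·Var(U) = 2·(-6)·26 = -312
(ad+bc)·covariance of R and U = (-23.8)·17.8 = -423.64
covariance of Y and S = 49.98 + (-312) + (-423.64) = -685.66.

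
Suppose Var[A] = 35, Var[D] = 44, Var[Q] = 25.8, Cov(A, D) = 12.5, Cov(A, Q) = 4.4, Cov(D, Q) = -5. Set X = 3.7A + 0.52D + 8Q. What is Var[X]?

Var[X] = a²·Var[A] + b²·Var[D] + c²·Var[Q] + 2ab·Cov(A, D) + 2ac·Cov(A, Q) + 2bc·Cov(D, Q), with a = 3.7, b = 0.52, c = 8.
= 479.15 + 11.8976 + 1651.2 + 48.1 + 260.48 + (-41.6)
= 2409.2276.

Var[X] = 2409.2276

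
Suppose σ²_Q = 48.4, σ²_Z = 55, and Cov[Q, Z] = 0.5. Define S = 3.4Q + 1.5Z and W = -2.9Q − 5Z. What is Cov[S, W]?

By bilinearity, Cov[S, W] = ac·σ²_Q + bd·σ²_Z + (ad+bc)·Cov[Q, Z], with a=3.4, b=1.5, c=-2.9, d=-5.
ac·σ²_Q = 3.4·(-2.9)·48.4 = -477.224
bd·σ²_Z = 1.5·(-5)·55 = -412.5
(ad+bc)·Cov[Q, Z] = (-21.35)·0.5 = -10.675
Cov[S, W] = -477.224 + (-412.5) + (-10.675) = -900.399.

Cov[S, W] = -900.399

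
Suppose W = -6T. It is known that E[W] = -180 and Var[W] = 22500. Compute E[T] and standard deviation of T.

From W = -6T: E[W] = a·E[T] + b, so E[T] = (E[W] − b)/a = (-180 − 0)/(-6) = 30.
standard deviation of W = √22500 = 150.
standard deviation of W = |a|·standard deviation of T, so standard deviation of T = 150/|-6| = 25.

E[T] = 30, standard deviation of T = 25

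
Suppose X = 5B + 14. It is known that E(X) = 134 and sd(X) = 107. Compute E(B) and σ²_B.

From X = 5B + 14: E(X) = a·E(B) + b, so E(B) = (E(X) − b)/a = (134 − 14)/5 = 24.
σ²_X = 107² = 11449.
σ²_X = a²·σ²_B, so σ²_B = 11449/5² = 457.96.

E(B) = 24, σ²_B = 457.96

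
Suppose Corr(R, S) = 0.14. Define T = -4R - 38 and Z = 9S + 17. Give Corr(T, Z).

Linear rescalings preserve |correlation|; the slopes -4 and 9 have opposite signs, so the correlation flips sign: Corr(T, Z) = −Corr(R, S) = -0.14.

Corr(T, Z) = -0.14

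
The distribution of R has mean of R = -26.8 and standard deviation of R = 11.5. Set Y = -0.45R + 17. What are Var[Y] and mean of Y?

Y = -0.45R + 17 is linear with a = -0.45, b = 17.
Var[R] = 11.5² = 132.25.
Var[Y] = a²·Var[R] = (-0.45)²·132.25 = 26.780625 (the additive constant 17 does not affect variance).
mean of Y = a·mean of R + b = (-0.45)·(-26.8) + 17 = 29.06.

Var[Y] = 26.780625, mean of Y = 29.06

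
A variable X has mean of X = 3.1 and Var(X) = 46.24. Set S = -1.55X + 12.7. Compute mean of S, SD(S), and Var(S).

mean of S = 7.895, SD(S) = 10.54, Var(S) = 111.0916

S = -1.55X + 12.7 is linear with a = -1.55, b = 12.7.
mean of S = a·mean of X + b = (-1.55)·3.1 + 12.7 = 7.895.
SD(X) = √46.24 = 6.8.
SD(S) = |a|·SD(X) = |-1.55|·6.8 = 10.54.
Var(S) = a²·Var(X) = (-1.55)²·46.24 = 111.0916 (the additive constant 12.7 does not affect variance).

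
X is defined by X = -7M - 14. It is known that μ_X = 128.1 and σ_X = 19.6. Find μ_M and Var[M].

μ_M = -20.3, Var[M] = 7.84

From X = -7M - 14: μ_X = a·μ_M + b, so μ_M = (μ_X − b)/a = (128.1 − (-14))/(-7) = -20.3.
Var[X] = 19.6² = 384.16.
Var[X] = a²·Var[M], so Var[M] = 384.16/(-7)² = 7.84.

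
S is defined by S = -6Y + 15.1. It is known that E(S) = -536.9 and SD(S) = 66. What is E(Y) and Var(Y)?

E(Y) = 92, Var(Y) = 121

From S = -6Y + 15.1: E(S) = a·E(Y) + b, so E(Y) = (E(S) − b)/a = (-536.9 − 15.1)/(-6) = 92.
Var(S) = 66² = 4356.
Var(S) = a²·Var(Y), so Var(Y) = 4356/(-6)² = 121.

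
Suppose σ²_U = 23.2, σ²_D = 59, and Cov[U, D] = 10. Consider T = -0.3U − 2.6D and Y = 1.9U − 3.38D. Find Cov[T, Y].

Cov[T, Y] = 466.008

By bilinearity, Cov[T, Y] = ac·σ²_U + bd·σ²_D + (ad+bc)·Cov[U, D], with a=-0.3, b=-2.6, c=1.9, d=-3.38.
ac·σ²_U = (-0.3)·1.9·23.2 = -13.224
bd·σ²_D = (-2.6)·(-3.38)·59 = 518.492
(ad+bc)·Cov[U, D] = (-3.926)·10 = -39.26
Cov[T, Y] = -13.224 + 518.492 + (-39.26) = 466.008.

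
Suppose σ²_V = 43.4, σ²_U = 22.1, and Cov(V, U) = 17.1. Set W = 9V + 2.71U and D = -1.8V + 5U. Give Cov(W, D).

Cov(W, D) = 282.4612

By bilinearity, Cov(W, D) = ac·σ²_V + bd·σ²_U + (ad+bc)·Cov(V, U), with a=9, b=2.71, c=-1.8, d=5.
ac·σ²_V = 9·(-1.8)·43.4 = -703.08
bd·σ²_U = 2.71·5·22.1 = 299.455
(ad+bc)·Cov(V, U) = (40.122)·17.1 = 686.0862
Cov(W, D) = -703.08 + 299.455 + 686.0862 = 282.4612.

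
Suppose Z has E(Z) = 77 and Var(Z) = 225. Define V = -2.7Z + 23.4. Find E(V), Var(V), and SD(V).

E(V) = -184.5, Var(V) = 1640.25, SD(V) = 40.5

V = -2.7Z + 23.4 is linear with a = -2.7, b = 23.4.
E(V) = a·E(Z) + b = (-2.7)·77 + 23.4 = -184.5.
Var(V) = a²·Var(Z) = (-2.7)²·225 = 1640.25 (the additive constant 23.4 does not affect variance).
SD(Z) = √225 = 15.
SD(V) = |a|·SD(Z) = |-2.7|·15 = 40.5.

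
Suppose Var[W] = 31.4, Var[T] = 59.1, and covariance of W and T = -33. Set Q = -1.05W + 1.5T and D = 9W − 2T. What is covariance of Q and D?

By bilinearity, covariance of Q and D = ac·Var[W] + bd·Var[T] + (ad+bc)·covariance of W and T, with a=-1.05, b=1.5, c=9, d=-2.
ac·Var[W] = (-1.05)·9·31.4 = -296.73
bd·Var[T] = 1.5·(-2)·59.1 = -177.3
(ad+bc)·covariance of W and T = (15.6)·(-33) = -514.8
covariance of Q and D = -296.73 + (-177.3) + (-514.8) = -988.83.

covariance of Q and D = -988.83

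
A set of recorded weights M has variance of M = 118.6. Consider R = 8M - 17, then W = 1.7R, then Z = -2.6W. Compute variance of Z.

variance of R = 8²·118.6 = 7590.4.
variance of W = 1.7²·7590.4 = 21936.256.
variance of Z = (-2.6)²·21936.256 = 148289.09056.

variance of Z = 148289.09056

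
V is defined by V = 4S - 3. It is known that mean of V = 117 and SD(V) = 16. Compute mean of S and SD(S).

mean of S = 30, SD(S) = 4

From V = 4S - 3: mean of V = a·mean of S + b, so mean of S = (mean of V − b)/a = (117 − (-3))/4 = 30.
SD(V) = |a|·SD(S), so SD(S) = 16/|4| = 4.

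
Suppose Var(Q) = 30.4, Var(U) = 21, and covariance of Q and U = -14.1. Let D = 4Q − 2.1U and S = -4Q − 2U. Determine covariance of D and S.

covariance of D and S = -403.84

By bilinearity, covariance of D and S = ac·Var(Q) + bd·Var(U) + (ad+bc)·covariance of Q and U, with a=4, b=-2.1, c=-4, d=-2.
ac·Var(Q) = 4·(-4)·30.4 = -486.4
bd·Var(U) = (-2.1)·(-2)·21 = 88.2
(ad+bc)·covariance of Q and U = (0.4)·(-14.1) = -5.64
covariance of D and S = -486.4 + 88.2 + (-5.64) = -403.84.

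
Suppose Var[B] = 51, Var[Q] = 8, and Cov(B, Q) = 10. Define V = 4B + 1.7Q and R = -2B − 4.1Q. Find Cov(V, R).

Cov(V, R) = -661.76

By bilinearity, Cov(V, R) = ac·Var[B] + bd·Var[Q] + (ad+bc)·Cov(B, Q), with a=4, b=1.7, c=-2, d=-4.1.
ac·Var[B] = 4·(-2)·51 = -408
bd·Var[Q] = 1.7·(-4.1)·8 = -55.76
(ad+bc)·Cov(B, Q) = (-19.8)·10 = -198
Cov(V, R) = -408 + (-55.76) + (-198) = -661.76.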